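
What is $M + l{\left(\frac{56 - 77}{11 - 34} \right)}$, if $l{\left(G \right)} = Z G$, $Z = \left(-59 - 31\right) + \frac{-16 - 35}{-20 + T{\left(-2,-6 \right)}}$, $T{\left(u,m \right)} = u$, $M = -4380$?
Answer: $- \frac{2256789}{506} \approx -4460.1$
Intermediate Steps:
$Z = - \frac{1929}{22}$ ($Z = \left(-59 - 31\right) + \frac{-16 - 35}{-20 - 2} = -90 - \frac{51}{-22} = -90 - - \frac{51}{22} = -90 + \frac{51}{22} = - \frac{1929}{22} \approx -87.682$)
$l{\left(G \right)} = - \frac{1929 G}{22}$
$M + l{\left(\frac{56 - 77}{11 - 34} \right)} = -4380 - \frac{1929 \frac{56 - 77}{11 - 34}}{22} = -4380 - \frac{1929 \left(- \frac{21}{-23}\right)}{22} = -4380 - \frac{1929 \left(\left(-21\right) \left(- \frac{1}{23}\right)\right)}{22} = -4380 - \frac{40509}{506} = - \frac{2256789}{506}$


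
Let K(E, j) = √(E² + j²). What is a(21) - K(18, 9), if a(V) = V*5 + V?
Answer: 126 - 9*√5 ≈ 105.88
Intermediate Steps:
a(V) = 6*V (a(V) = 5*V + V = 6*V)
a(21) - K(18, 9) = 6*21 - √(18² + 9²) = 126 - √(324 + 81) = 126 - √405 = 126 - 9*√5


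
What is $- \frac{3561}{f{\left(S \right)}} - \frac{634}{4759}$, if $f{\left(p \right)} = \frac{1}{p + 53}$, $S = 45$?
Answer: $- \frac{1660786936}{4759} \approx -3.4898 \cdot 10^{5}$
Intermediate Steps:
$f{\left(p \right)} = \frac{1}{53 + p}$
$- \frac{3561}{f{\left(S \right)}} - \frac{634}{4759} = - \frac{3561}{\frac{1}{53 + 45}} - \frac{634}{4759} = - \frac{3561}{\frac{1}{98}} - \frac{634}{4759} = - 3561 \frac{1}{\frac{1}{98}} - \frac{634}{4759} = \left(-3561\right) 98 - \frac{634}{4759} = -348978 - \frac{634}{4759} = - \frac{1660786936}{4759}$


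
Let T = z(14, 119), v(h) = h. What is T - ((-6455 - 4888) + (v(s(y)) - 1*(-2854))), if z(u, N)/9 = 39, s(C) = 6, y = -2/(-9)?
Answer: 8834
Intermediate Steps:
y = 2/9 (y = -2*(-⅑) = 2/9 ≈ 0.22222)
z(u, N) = 351 (z(u, N) = 9*39 = 351)
T = 351
T - ((-6455 - 4888) + (v(s(y)) - 1*(-2854))) = 351 - ((-6455 - 4888) + (6 - 1*(-2854))) = 351 - (-11343 + (6 + 2854)) = 351 - (-11343 + 2860) = 351 - 1*(-8483) = 351 + 8483 = 8834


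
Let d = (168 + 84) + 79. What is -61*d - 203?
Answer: -20394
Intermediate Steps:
d = 331 (d = 252 + 79 = 331)
-61*d - 203 = -61*331 - 203 = -20191 - 203 = -20394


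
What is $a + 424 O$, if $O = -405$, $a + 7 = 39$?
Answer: $-171688$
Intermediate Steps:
$a = 32$ ($a = -7 + 39 = 32$)
$a + 424 O = 32 + 424 \left(-405\right) = 32 - 171720 = -171688$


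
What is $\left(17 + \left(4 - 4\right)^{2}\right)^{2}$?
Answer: $289$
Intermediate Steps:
$\left(17 + \left(4 - 4\right)^{2}\right)^{2} = \left(17 + 0^{2}\right)^{2} = \left(17 + 0\right)^{2} = 17^{2} = 289$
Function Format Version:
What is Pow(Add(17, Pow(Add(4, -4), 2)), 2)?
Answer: 289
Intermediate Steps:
Pow(Add(17, Pow(Add(4, -4), 2)), 2) = Pow(Add(17, Pow(0, 2)), 2) = Pow(Add(17, 0), 2) = Pow(17, 2) = 289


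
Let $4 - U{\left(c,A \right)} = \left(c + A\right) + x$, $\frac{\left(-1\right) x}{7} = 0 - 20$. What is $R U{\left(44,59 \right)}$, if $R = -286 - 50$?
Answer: $80304$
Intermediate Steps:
$R = -336$
$x = 140$ ($x = - 7 \left(0 - 20\right) = \left(-7\right) \left(-20\right) = 140$)
$U{\left(c,A \right)} = -136 - A - c$ ($U{\left(c,A \right)} = 4 - \left(\left(c + A\right) + 140\right) = 4 - \left(\left(A + c\right) + 140\right) = 4 - \left(140 + A + c\right) = -136 - A - c$)
$R U{\left(44,59 \right)} = - 336 \left(-136 - 59 - 44\right) = \left(-336\right) \left(-239\right) = 80304$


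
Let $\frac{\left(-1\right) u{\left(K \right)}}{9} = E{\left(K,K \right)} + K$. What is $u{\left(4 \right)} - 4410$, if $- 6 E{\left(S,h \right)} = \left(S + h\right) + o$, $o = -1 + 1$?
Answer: $-4434$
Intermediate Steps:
$o = 0$
$E{\left(S,h \right)} = - \frac{S}{6} - \frac{h}{6}$ ($E{\left(S,h \right)} = - \frac{\left(S + h\right) + 0}{6} = - \frac{S + h}{6} = - \frac{S}{6} - \frac{h}{6}$)
$u{\left(K \right)} = - 6 K$ ($u{\left(K \right)} = - 9 \left(\left(- \frac{K}{6} - \frac{K}{6}\right) + K\right) = - 9 \left(- \frac{K}{3} + K\right) = - 9 \frac{2 K}{3} = - 6 K$)
$u{\left(4 \right)} - 4410 = \left(-6\right) 4 - 4410 = -24 - 4410 = -4434$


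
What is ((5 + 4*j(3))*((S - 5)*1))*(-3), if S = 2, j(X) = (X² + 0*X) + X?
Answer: 477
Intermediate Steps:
j(X) = X + X² (j(X) = (X² + 0) + X = X² + X = X + X²)
((5 + 4*j(3))*((S - 5)*1))*(-3) = ((5 + 4*(3*(1 + 3)))*((2 - 5)*1))*(-3) = ((5 + 4*(3*4))*(-3*1))*(-3) = ((5 + 4*12)*(-3))*(-3) = ((5 + 48)*(-3))*(-3) = (53*(-3))*(-3) = -159*(-3) = 477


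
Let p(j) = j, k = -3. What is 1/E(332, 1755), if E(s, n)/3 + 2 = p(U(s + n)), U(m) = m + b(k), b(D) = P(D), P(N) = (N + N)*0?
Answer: 1/6255 ≈ 0.00015987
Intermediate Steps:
P(N) = 0 (P(N) = (2*N)*0 = 0)
b(D) = 0
U(m) = m (U(m) = m + 0 = m)
E(s, n) = -6 + 3*n + 3*s (E(s, n) = -6 + 3*(s + n) = -6 + 3*(n + s) = -6 + (3*n + 3*s) = -6 + 3*n + 3*s)
1/E(332, 1755) = 1/(-6 + 3*1755 + 3*332) = 1/(-6 + 5265 + 996) = 1/6255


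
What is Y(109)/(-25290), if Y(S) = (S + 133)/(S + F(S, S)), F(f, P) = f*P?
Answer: -11/13783050 ≈ -7.9808e-7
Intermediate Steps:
F(f, P) = P*f
Y(S) = (133 + S)/(S + S**2) (Y(S) = (S + 133)/(S + S*S) = (133 + S)/(S + S**2))
Y(109)/(-25290) = ((133 + 109)/(109*(1 + 109)))/(-25290) = ((1/109)*242/110)*(-1/25290) = ((1/109)*(1/110)*242)*(-1/25290) = (11/545)*(-1/25290) = -11/13783050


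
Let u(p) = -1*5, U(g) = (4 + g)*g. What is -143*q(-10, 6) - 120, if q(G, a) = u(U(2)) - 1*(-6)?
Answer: -263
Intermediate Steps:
U(g) = g*(4 + g)
u(p) = -5
q(G, a) = 1 (q(G, a) = -5 - 1*(-6) = -5 + 6 = 1)
-143*q(-10, 6) - 120 = -143*1 - 120 = -143 - 120 = -263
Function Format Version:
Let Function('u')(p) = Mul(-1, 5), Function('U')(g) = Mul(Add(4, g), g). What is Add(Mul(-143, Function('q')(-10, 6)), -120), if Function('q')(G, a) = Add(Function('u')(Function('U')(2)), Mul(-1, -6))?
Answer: -263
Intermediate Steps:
Function('U')(g) = Mul(g, Add(4, g))
Function('u')(p) = -5
Function('q')(G, a) = 1 (Function('q')(G, a) = Add(-5, Mul(-1, -6)) = Add(-5, 6) = 1)
Add(Mul(-143, Function('q')(-10, 6)), -120) = Add(Mul(-143, 1), -120) = Add(-143, -120) = -263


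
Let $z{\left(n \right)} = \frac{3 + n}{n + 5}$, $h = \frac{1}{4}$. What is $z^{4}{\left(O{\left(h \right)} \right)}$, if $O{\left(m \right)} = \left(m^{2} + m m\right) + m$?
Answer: $\frac{531441}{3418801} \approx 0.15545$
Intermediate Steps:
$h = \frac{1}{4} \approx 0.25$
$O{\left(m \right)} = m + 2 m^{2}$ ($O{\left(m \right)} = \left(m^{2} + m^{2}\right) + m = 2 m^{2} + m = m + 2 m^{2}$)
$z{\left(n \right)} = \frac{3 + n}{5 + n}$
$z^{4}{\left(O{\left(h \right)} \right)} = \left(\frac{3 + \frac{1 + 2 \cdot \frac{1}{4}}{4}}{5 + \frac{1 + 2 \cdot \frac{1}{4}}{4}}\right)^{4} = \left(\frac{3 + \frac{1 + \frac{1}{2}}{4}}{5 + \frac{1 + \frac{1}{2}}{4}}\right)^{4} = \left(\frac{3 + \frac{1}{4} \cdot \frac{3}{2}}{5 + \frac{1}{4} \cdot \frac{3}{2}}\right)^{4} = \left(\frac{3 + \frac{3}{8}}{5 + \frac{3}{8}}\right)^{4} = \left(\frac{1}{\frac{43}{8}} \cdot \frac{27}{8}\right)^{4} = \left(\frac{8}{43} \cdot \frac{27}{8}\right)^{4} = \left(\frac{27}{43}\right)^{4} = \frac{531441}{3418801}$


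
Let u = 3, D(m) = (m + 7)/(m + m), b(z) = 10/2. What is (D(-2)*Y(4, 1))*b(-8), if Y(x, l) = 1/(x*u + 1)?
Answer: -25/52 ≈ -0.48077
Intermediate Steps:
b(z) = 5 (b(z) = 10*(½) = 5)
D(m) = (7 + m)/(2*m) (D(m) = (7 + m)/((2*m)) = (7 + m)*(1/(2*m)) = (7 + m)/(2*m))
Y(x, l) = 1/(1 + 3*x) (Y(x, l) = 1/(x*3 + 1) = 1/(3*x + 1) = 1/(1 + 3*x))
(D(-2)*Y(4, 1))*b(-8) = (((½)*(7 - 2)/(-2))/(1 + 3*4))*5 = (((½)*(-½)*5)/(1 + 12))*5 = -5/4/13*5 = -5/4*1/13*5 = -5/52*5 = -25/52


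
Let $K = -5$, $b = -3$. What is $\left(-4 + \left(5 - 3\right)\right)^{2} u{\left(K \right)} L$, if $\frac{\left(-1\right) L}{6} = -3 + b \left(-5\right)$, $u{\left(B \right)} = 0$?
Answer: $0$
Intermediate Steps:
$L = -72$ ($L = - 6 \left(-3 - -15\right) = - 6 \left(-3 + 15\right) = \left(-6\right) 12 = -72$)
$\left(-4 + \left(5 - 3\right)\right)^{2} u{\left(K \right)} L = \left(-4 + \left(5 - 3\right)\right)^{2} \cdot 0 \left(-72\right) = \left(-4 + 2\right)^{2} \cdot 0 \left(-72\right) = \left(-2\right)^{2} \cdot 0 \left(-72\right) = 4 \cdot 0 \left(-72\right) = 0 \left(-72\right) = 0$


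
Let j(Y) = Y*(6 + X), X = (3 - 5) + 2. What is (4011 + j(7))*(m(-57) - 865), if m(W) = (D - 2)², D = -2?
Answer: -3440997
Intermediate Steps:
X = 0 (X = -2 + 2 = 0)
j(Y) = 6*Y (j(Y) = Y*(6 + 0) = Y*6 = 6*Y)
m(W) = 16 (m(W) = (-2 - 2)² = (-4)² = 16)
(4011 + j(7))*(m(-57) - 865) = (4011 + 6*7)*(16 - 865) = (4011 + 42)*(-849) = 4053*(-849) = -3440997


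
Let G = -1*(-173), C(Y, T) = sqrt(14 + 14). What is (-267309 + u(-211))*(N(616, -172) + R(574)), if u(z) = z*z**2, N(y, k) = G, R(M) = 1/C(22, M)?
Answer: -1671394520 - 4830620*sqrt(7)/7 ≈ -1.6732e+9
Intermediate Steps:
C(Y, T) = 2*sqrt(7) (C(Y, T) = sqrt(28) = 2*sqrt(7))
G = 173
R(M) = sqrt(7)/14 (R(M) = 1/(2*sqrt(7)) = sqrt(7)/14)
N(y, k) = 173
u(z) = z**3
(-267309 + u(-211))*(N(616, -172) + R(574)) = (-267309 + (-211)**3)*(173 + sqrt(7)/14) = (-267309 - 9393931)*(173 + sqrt(7)/14) = -9661240*(173 + sqrt(7)/14) = -1671394520 - 4830620*sqrt(7)/7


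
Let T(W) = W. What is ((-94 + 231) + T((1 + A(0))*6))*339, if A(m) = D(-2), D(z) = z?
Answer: 44409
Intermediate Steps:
A(m) = -2
((-94 + 231) + T((1 + A(0))*6))*339 = ((-94 + 231) + (1 - 2)*6)*339 = (137 - 1*6)*339 = (137 - 6)*339 = 131*339 = 44409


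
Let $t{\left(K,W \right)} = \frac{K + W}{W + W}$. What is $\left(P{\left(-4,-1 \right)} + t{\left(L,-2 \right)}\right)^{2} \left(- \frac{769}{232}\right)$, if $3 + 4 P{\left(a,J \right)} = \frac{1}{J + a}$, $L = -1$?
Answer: $- \frac{769}{92800} \approx -0.0082866$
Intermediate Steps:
$t{\left(K,W \right)} = \frac{K + W}{2 W}$
$P{\left(a,J \right)} = - \frac{3}{4} + \frac{1}{4 \left(J + a\right)}$
$\left(P{\left(-4,-1 \right)} + t{\left(L,-2 \right)}\right)^{2} \left(- \frac{769}{232}\right) = \left(\frac{1 - -3 - -12}{4 \left(-1 - 4\right)} + \frac{-1 - 2}{2 \left(-2\right)}\right)^{2} \left(- \frac{769}{232}\right) = \left(\frac{1 + 3 + 12}{4 \left(-5\right)} + \frac{1}{2} \left(- \frac{1}{2}\right) \left(-3\right)\right)^{2} \left(\left(-769\right) \frac{1}{232}\right) = \left(\frac{1}{4} \left(- \frac{1}{5}\right) 16 + \frac{3}{4}\right)^{2} \left(- \frac{769}{232}\right) = \left(- \frac{4}{5} + \frac{3}{4}\right)^{2} \left(- \frac{769}{232}\right) = \left(- \frac{1}{20}\right)^{2} \left(- \frac{769}{232}\right) = \frac{1}{400} \left(- \frac{769}{232}\right) = - \frac{769}{92800}$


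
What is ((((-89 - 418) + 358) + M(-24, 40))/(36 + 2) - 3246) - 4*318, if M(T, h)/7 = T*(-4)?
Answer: -171161/38 ≈ -4504.2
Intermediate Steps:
M(T, h) = -28*T (M(T, h) = 7*(T*(-4)) = 7*(-4*T) = -28*T)
((((-89 - 418) + 358) + M(-24, 40))/(36 + 2) - 3246) - 4*318 = ((((-89 - 418) + 358) - 28*(-24))/(36 + 2) - 3246) - 4*318 = (((-507 + 358) + 672)/38 - 3246) - 1272 = ((-149 + 672)*(1/38) - 3246) - 1272 = (523*(1/38) - 3246) - 1272 = (523/38 - 3246) - 1272 = -122825/38 - 1272 = -171161/38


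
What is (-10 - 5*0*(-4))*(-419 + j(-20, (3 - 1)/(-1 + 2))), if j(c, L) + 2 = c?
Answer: 4410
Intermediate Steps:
j(c, L) = -2 + c
(-10 - 5*0*(-4))*(-419 + j(-20, (3 - 1)/(-1 + 2))) = (-10 - 5*0*(-4))*(-419 + (-2 - 20)) = (-10 + 0*(-4))*(-419 - 22) = (-10 + 0)*(-441) = -10*(-441) = 4410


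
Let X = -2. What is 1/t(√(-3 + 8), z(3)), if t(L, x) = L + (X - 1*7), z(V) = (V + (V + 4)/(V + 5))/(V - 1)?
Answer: -9/76 - √5/76 ≈ -0.14784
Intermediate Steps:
z(V) = (V + (4 + V)/(5 + V))/(-1 + V)
t(L, x) = -9 + L (t(L, x) = L + (-2 - 1*7) = L + (-2 - 7) = L - 9 = -9 + L)
1/t(√(-3 + 8), z(3)) = 1/(-9 + √(-3 + 8)) = 1/(-9 + √5)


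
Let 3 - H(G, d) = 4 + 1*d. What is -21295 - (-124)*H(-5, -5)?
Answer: -20799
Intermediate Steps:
H(G, d) = -1 - d (H(G, d) = 3 - (4 + 1*d) = 3 - (4 + d) = 3 + (-4 - d) = -1 - d)
-21295 - (-124)*H(-5, -5) = -21295 - (-124)*(-1 - 1*(-5)) = -21295 - (-124)*(-1 + 5) = -21295 - (-124)*4 = -21295 - 1*(-496) = -21295 + 496 = -20799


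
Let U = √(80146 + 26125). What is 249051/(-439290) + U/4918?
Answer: -83017/146430 + √106271/4918 ≈ -0.50065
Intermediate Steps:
U = √106271 ≈ 325.99
249051/(-439290) + U/4918 = 249051/(-439290) + √106271/4918 = 249051*(-1/439290) + √106271*(1/4918) = -83017/146430 + √106271/4918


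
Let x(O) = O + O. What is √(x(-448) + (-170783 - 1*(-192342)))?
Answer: √20663 ≈ 143.75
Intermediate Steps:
x(O) = 2*O
√(x(-448) + (-170783 - 1*(-192342))) = √(2*(-448) + (-170783 - 1*(-192342))) = √(-896 + (-170783 + 192342)) = √(-896 + 21559) = √20663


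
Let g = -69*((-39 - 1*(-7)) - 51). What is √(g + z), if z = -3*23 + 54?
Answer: 4*√357 ≈ 75.578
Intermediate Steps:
g = 5727 (g = -69*((-39 + 7) - 51) = -69*(-32 - 51) = -69*(-83) = 5727)
z = -15 (z = -69 + 54 = -15)
√(g + z) = √(5727 - 15) = √5712 = 4*√357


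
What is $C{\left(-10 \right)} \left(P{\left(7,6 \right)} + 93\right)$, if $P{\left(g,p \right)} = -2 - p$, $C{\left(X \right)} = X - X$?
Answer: $0$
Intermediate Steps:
$C{\left(X \right)} = 0$
$C{\left(-10 \right)} \left(P{\left(7,6 \right)} + 93\right) = 0 \left(\left(-2 - 6\right) + 93\right) = 0 \left(-8 + 93\right) = 0 \cdot 85 = 0$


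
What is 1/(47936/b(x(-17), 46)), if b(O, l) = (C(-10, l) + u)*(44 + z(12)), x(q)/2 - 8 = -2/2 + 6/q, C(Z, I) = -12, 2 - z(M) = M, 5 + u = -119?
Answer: -289/2996 ≈ -0.096462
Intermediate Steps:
u = -124 (u = -5 - 119 = -124)
z(M) = 2 - M
x(q) = 14 + 12/q (x(q) = 16 + 2*(-2/2 + 6/q) = 16 + 2*(-2*½ + 6/q) = 16 + 2*(-1 + 6/q) = 16 + (-2 + 12/q) = 14 + 12/q)
b(O, l) = -4624 (b(O, l) = (-12 - 124)*(44 + (2 - 1*12)) = -136*(44 + (2 - 12)) = -136*(44 - 10) = -136*34 = -4624)
1/(47936/b(x(-17), 46)) = 1/(47936/(-4624)) = 1/(47936*(-1/4624)) = 1/(-2996/289) = -289/2996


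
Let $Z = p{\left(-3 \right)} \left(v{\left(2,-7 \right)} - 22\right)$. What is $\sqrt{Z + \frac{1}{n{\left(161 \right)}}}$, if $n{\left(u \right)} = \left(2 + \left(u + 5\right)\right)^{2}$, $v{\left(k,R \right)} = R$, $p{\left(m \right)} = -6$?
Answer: $\frac{17 \sqrt{16993}}{168} \approx 13.191$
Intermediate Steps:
$n{\left(u \right)} = \left(7 + u\right)^{2}$ ($n{\left(u \right)} = \left(2 + \left(5 + u\right)\right)^{2} = \left(7 + u\right)^{2}$)
$Z = 174$ ($Z = - 6 \left(-7 - 22\right) = \left(-6\right) \left(-29\right) = 174$)
$\sqrt{Z + \frac{1}{n{\left(161 \right)}}} = \sqrt{174 + \frac{1}{\left(7 + 161\right)^{2}}} = \sqrt{174 + \frac{1}{168^{2}}} = \sqrt{174 + \frac{1}{28224}} = \sqrt{\frac{4910977}{28224}} = \frac{17 \sqrt{16993}}{168}$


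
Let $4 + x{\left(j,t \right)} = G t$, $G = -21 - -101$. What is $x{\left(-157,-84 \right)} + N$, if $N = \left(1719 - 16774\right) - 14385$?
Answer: $-36164$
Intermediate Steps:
$G = 80$ ($G = -21 + 101 = 80$)
$x{\left(j,t \right)} = -4 + 80 t$
$N = -29440$ ($N = -15055 - 14385 = -29440$)
$x{\left(-157,-84 \right)} + N = \left(-4 + 80 \left(-84\right)\right) - 29440 = \left(-4 - 6720\right) - 29440 = -6724 - 29440 = -36164$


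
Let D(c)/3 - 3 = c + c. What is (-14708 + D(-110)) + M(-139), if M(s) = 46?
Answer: -15313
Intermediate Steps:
D(c) = 9 + 6*c (D(c) = 9 + 3*(c + c) = 9 + 3*(2*c) = 9 + 6*c)
(-14708 + D(-110)) + M(-139) = (-14708 + (9 + 6*(-110))) + 46 = (-14708 + (9 - 660)) + 46 = (-14708 - 651) + 46 = -15359 + 46 = -15313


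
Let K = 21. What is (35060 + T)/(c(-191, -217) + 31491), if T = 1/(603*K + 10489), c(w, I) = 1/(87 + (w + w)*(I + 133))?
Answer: 26116740968175/23458137182752 ≈ 1.1133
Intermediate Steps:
c(w, I) = 1/(87 + 2*w*(133 + I)) (c(w, I) = 1/(87 + (2*w)*(133 + I)) = 1/(87 + 2*w*(133 + I)))
T = 1/23152 (T = 1/(603*21 + 10489) = 1/(12663 + 10489) = 1/23152 ≈ 4.3193e-5)
(35060 + T)/(c(-191, -217) + 31491) = (35060 + 1/23152)/(1/(87 + 266*(-191) + 2*(-217)*(-191)) + 31491) = 811709121/(23152*(1/(87 - 50806 + 82894) + 31491)) = 811709121/(23152*(1/32175 + 31491)) = 811709121/(23152*(1013222926/32175)) = (811709121/23152)*(32175/1013222926) = 26116740968175/23458137182752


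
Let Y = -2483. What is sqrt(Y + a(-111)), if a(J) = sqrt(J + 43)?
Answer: sqrt(-2483 + 2*I*sqrt(17)) ≈ 0.08274 + 49.83*I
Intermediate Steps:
a(J) = sqrt(43 + J)
sqrt(Y + a(-111)) = sqrt(-2483 + sqrt(43 - 111)) = sqrt(-2483 + sqrt(-68)) = sqrt(-2483 + 2*I*sqrt(17))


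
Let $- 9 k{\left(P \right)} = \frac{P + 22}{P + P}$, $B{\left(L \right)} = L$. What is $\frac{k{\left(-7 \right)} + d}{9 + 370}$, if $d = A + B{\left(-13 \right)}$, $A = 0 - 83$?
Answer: $- \frac{4027}{15918} \approx -0.25298$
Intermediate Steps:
$A = -83$
$k{\left(P \right)} = - \frac{22 + P}{18 P}$ ($k{\left(P \right)} = - \frac{\left(P + 22\right) \frac{1}{P + P}}{9} = - \frac{\left(22 + P\right) \frac{1}{2 P}}{9} = - \frac{\frac{1}{2} \frac{1}{P} \left(22 + P\right)}{9} = - \frac{22 + P}{18 P}$)
$d = -96$ ($d = -83 - 13 = -96$)
$\frac{k{\left(-7 \right)} + d}{9 + 370} = \frac{\frac{-22 - -7}{18 \left(-7\right)} - 96}{9 + 370} = \frac{\frac{1}{18} \left(- \frac{1}{7}\right) \left(-22 + 7\right) - 96}{379} = \left(\frac{1}{18} \left(- \frac{1}{7}\right) \left(-15\right) - 96\right) \frac{1}{379} = \left(\frac{5}{42} - 96\right) \frac{1}{379} = \left(- \frac{4027}{42}\right) \frac{1}{379} = - \frac{4027}{15918}$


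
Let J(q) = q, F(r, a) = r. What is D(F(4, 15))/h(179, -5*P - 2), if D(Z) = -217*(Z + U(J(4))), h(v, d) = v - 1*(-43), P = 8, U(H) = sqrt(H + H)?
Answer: -434/111 - 217*sqrt(2)/111 ≈ -6.6746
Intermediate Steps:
U(H) = sqrt(2)*sqrt(H) (U(H) = sqrt(2*H) = sqrt(2)*sqrt(H))
h(v, d) = 43 + v (h(v, d) = v + 43 = 43 + v)
D(Z) = -434*sqrt(2) - 217*Z (D(Z) = -217*(Z + sqrt(2)*sqrt(4)) = -217*(Z + sqrt(2)*2) = -217*(Z + 2*sqrt(2)) = -434*sqrt(2) - 217*Z)
D(F(4, 15))/h(179, -5*P - 2) = (-434*sqrt(2) - 217*4)/(43 + 179) = (-434*sqrt(2) - 868)/222 = (-868 - 434*sqrt(2))*(1/222) = -434/111 - 217*sqrt(2)/111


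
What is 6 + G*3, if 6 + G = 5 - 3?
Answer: -6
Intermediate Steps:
G = -4 (G = -6 + (5 - 3) = -6 + 2 = -4)
6 + G*3 = 6 - 4*3 = 6 - 12 = -6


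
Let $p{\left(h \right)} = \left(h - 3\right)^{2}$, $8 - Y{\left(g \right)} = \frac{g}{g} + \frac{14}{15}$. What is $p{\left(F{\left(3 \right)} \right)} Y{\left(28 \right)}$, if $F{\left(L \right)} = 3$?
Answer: $0$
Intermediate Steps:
$Y{\left(g \right)} = \frac{91}{15}$ ($Y{\left(g \right)} = 8 - \left(\frac{g}{g} + \frac{14}{15}\right) = 8 - \left(1 + 14 \cdot \frac{1}{15}\right) = 8 - \left(1 + \frac{14}{15}\right) = 8 - \frac{29}{15} = \frac{91}{15}$)
$p{\left(h \right)} = \left(-3 + h\right)^{2}$
$p{\left(F{\left(3 \right)} \right)} Y{\left(28 \right)} = \left(-3 + 3\right)^{2} \cdot \frac{91}{15} = 0^{2} \cdot \frac{91}{15} = 0 \cdot \frac{91}{15} = 0$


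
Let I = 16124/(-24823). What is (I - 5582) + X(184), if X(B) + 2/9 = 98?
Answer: -1225358750/223407 ≈ -5484.9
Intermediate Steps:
I = -16124/24823 (I = 16124*(-1/24823) = -16124/24823 ≈ -0.64956)
X(B) = 880/9 (X(B) = -2/9 + 98 = 880/9)
(I - 5582) + X(184) = (-16124/24823 - 5582) + 880/9 = -138578110/24823 + 880/9 = -1225358750/223407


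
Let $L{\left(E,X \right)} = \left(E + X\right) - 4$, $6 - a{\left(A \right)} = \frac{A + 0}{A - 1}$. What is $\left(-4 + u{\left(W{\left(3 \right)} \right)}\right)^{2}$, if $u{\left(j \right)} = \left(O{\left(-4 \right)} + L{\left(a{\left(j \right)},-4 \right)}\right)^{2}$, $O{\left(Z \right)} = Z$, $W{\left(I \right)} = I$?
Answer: $\frac{43681}{16} \approx 2730.1$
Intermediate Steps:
$a{\left(A \right)} = 6 - \frac{A}{-1 + A}$ ($a{\left(A \right)} = 6 - \frac{A + 0}{A - 1} = 6 - \frac{A}{-1 + A}$)
$L{\left(E,X \right)} = -4 + E + X$
$u{\left(j \right)} = \left(-12 + \frac{-6 + 5 j}{-1 + j}\right)^{2}$ ($u{\left(j \right)} = \left(-4 - \left(8 - \frac{-6 + 5 j}{-1 + j}\right)\right)^{2} = \left(-12 + \frac{-6 + 5 j}{-1 + j}\right)^{2}$)
$\left(-4 + u{\left(W{\left(3 \right)} \right)}\right)^{2} = \left(-4 + \frac{\left(-6 + 7 \cdot 3\right)^{2}}{\left(-1 + 3\right)^{2}}\right)^{2} = \left(-4 + \frac{\left(-6 + 21\right)^{2}}{4}\right)^{2} = \left(-4 + \frac{15^{2}}{4}\right)^{2} = \left(-4 + \frac{1}{4} \cdot 225\right)^{2} = \left(-4 + \frac{225}{4}\right)^{2} = \left(\frac{209}{4}\right)^{2} = \frac{43681}{16}$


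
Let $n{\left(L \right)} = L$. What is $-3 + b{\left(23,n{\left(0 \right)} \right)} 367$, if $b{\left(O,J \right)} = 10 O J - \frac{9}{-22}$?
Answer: $\frac{3237}{22} \approx 147.14$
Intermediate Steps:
$b{\left(O,J \right)} = \frac{9}{22} + 10 J O$ ($b{\left(O,J \right)} = 10 J O - - \frac{9}{22} = 10 J O + \frac{9}{22} = \frac{9}{22} + 10 J O$)
$-3 + b{\left(23,n{\left(0 \right)} \right)} 367 = -3 + \left(\frac{9}{22} + 10 \cdot 0 \cdot 23\right) 367 = -3 + \left(\frac{9}{22} + 0\right) 367 = -3 + \frac{9}{22} \cdot 367 = -3 + \frac{3303}{22} = \frac{3237}{22}$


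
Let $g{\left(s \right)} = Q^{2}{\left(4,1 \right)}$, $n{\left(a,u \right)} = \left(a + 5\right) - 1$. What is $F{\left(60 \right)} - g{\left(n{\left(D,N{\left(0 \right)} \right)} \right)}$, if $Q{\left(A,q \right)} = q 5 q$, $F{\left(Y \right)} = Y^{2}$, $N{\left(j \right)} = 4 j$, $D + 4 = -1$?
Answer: $3575$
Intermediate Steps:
$D = -5$ ($D = -4 - 1 = -5$)
$n{\left(a,u \right)} = 4 + a$ ($n{\left(a,u \right)} = \left(5 + a\right) - 1 = 4 + a$)
$Q{\left(A,q \right)} = 5 q^{2}$ ($Q{\left(A,q \right)} = 5 q q = 5 q^{2}$)
$g{\left(s \right)} = 25$ ($g{\left(s \right)} = \left(5 \cdot 1^{2}\right)^{2} = \left(5 \cdot 1\right)^{2} = 5^{2} = 25$)
$F{\left(60 \right)} - g{\left(n{\left(D,N{\left(0 \right)} \right)} \right)} = 60^{2} - 25 = 3600 - 25 = 3575$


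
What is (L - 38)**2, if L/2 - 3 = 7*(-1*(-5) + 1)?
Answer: 2704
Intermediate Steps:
L = 90 (L = 6 + 2*(7*(-1*(-5) + 1)) = 6 + 2*(7*(5 + 1)) = 6 + 2*(7*6) = 6 + 2*42 = 6 + 84 = 90)
(L - 38)**2 = (90 - 38)**2 = 52**2 = 2704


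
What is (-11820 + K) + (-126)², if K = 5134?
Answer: 9190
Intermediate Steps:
(-11820 + K) + (-126)² = (-11820 + 5134) + (-126)² = -6686 + 15876 = 9190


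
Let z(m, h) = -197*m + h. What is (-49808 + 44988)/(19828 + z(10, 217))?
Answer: -4/15 ≈ -0.26667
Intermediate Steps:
z(m, h) = h - 197*m
(-49808 + 44988)/(19828 + z(10, 217)) = (-49808 + 44988)/(19828 + (217 - 197*10)) = -4820/(19828 + (217 - 1970)) = -4820/(19828 - 1753) = -4820/18075 = -4820*1/18075 = -4/15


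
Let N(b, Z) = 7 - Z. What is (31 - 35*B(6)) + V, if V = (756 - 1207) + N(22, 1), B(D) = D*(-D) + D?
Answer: 636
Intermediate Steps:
B(D) = D - D² (B(D) = -D² + D = D - D²)
V = -445 (V = (756 - 1207) + (7 - 1*1) = -451 + (7 - 1) = -451 + 6 = -445)
(31 - 35*B(6)) + V = (31 - 210*(1 - 1*6)) - 445 = (31 - 210*(1 - 6)) - 445 = (31 - 210*(-5)) - 445 = (31 - 35*(-30)) - 445 = (31 + 1050) - 445 = 1081 - 445 = 636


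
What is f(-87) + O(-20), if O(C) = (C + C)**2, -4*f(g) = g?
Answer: 6487/4 ≈ 1621.8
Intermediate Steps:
f(g) = -g/4
O(C) = 4*C**2 (O(C) = (2*C)**2 = 4*C**2)
f(-87) + O(-20) = -1/4*(-87) + 4*(-20)**2 = 87/4 + 4*400 = 87/4 + 1600 = 6487/4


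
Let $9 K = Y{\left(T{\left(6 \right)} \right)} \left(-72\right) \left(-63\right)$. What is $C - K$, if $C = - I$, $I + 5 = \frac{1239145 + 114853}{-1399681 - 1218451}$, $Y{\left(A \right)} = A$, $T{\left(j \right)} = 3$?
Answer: $- \frac{1972085463}{1309066} \approx -1506.5$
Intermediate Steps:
$K = 1512$ ($K = \frac{3 \left(-72\right) \left(-63\right)}{9} = \frac{\left(-216\right) \left(-63\right)}{9} = \frac{1}{9} \cdot 13608 = 1512$)
$I = - \frac{7222329}{1309066}$ ($I = -5 + \frac{1239145 + 114853}{-1399681 - 1218451} = -5 + \frac{1353998}{-2618132} = -5 + 1353998 \left(- \frac{1}{2618132}\right) = -5 - \frac{676999}{1309066} = - \frac{7222329}{1309066} \approx -5.5172$)
$C = \frac{7222329}{1309066}$ ($C = \left(-1\right) \left(- \frac{7222329}{1309066}\right) = \frac{7222329}{1309066} \approx 5.5172$)
$C - K = \frac{7222329}{1309066} - 1512 = - \frac{1972085463}{1309066}$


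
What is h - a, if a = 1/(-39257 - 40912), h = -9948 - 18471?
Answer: -2278322810/80169 ≈ -28419.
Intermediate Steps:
h = -28419
a = -1/80169 (a = 1/(-80169) = -1/80169 ≈ -1.2474e-5)
h - a = -28419 - 1*(-1/80169) = -28419 + 1/80169 = -2278322810/80169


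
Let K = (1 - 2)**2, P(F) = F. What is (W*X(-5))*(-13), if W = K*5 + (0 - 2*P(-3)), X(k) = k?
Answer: 715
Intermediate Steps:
K = 1 (K = (-1)**2 = 1)
W = 11 (W = 1*5 + (0 - 2*(-3)) = 5 + (0 + 6) = 5 + 6 = 11)
(W*X(-5))*(-13) = (11*(-5))*(-13) = -55*(-13) = 715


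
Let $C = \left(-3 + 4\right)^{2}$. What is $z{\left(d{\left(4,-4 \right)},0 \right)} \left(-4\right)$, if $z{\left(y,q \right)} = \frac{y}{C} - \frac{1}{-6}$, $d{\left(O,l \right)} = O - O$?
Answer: $- \frac{2}{3} \approx -0.66667$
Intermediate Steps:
$d{\left(O,l \right)} = 0$
$C = 1$ ($C = 1^{2} = 1$)
$z{\left(y,q \right)} = \frac{1}{6} + y$ ($z{\left(y,q \right)} = \frac{y}{1} - \frac{1}{-6} = y 1 - - \frac{1}{6} = y + \frac{1}{6} = \frac{1}{6} + y$)
$z{\left(d{\left(4,-4 \right)},0 \right)} \left(-4\right) = \left(\frac{1}{6} + 0\right) \left(-4\right) = \frac{1}{6} \left(-4\right) = - \frac{2}{3}$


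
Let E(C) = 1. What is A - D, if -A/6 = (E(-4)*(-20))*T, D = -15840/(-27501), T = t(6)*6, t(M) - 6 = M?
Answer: 79197600/9167 ≈ 8639.4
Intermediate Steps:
t(M) = 6 + M
T = 72 (T = (6 + 6)*6 = 12*6 = 72)
D = 5280/9167 (D = -15840*(-1/27501) = 5280/9167 ≈ 0.57598)
A = 8640 (A = -6*1*(-20)*72 = -(-120)*72 = -6*(-1440) = 8640)
A - D = 8640 - 1*5280/9167 = 8640 - 5280/9167 = 79197600/9167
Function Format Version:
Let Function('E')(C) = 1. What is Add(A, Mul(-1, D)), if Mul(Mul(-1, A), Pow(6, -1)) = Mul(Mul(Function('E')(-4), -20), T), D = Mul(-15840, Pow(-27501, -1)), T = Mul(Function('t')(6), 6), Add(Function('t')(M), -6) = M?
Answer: Rational(79197600, 9167) ≈ 8639.4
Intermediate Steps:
Function('t')(M) = Add(6, M)
T = 72 (T = Mul(Add(6, 6), 6) = Mul(12, 6) = 72)
D = Rational(5280, 9167) (D = Mul(-15840, Rational(-1, 27501)) = Rational(5280, 9167) ≈ 0.57598)
A = 8640 (A = Mul(-6, Mul(Mul(1, -20), 72)) = Mul(-6, Mul(-20, 72)) = Mul(-6, -1440) = 8640)
Add(A, Mul(-1, D)) = Add(8640, Mul(-1, Rational(5280, 9167))) = Add(8640, Rational(-5280, 9167)) = Rational(79197600, 9167)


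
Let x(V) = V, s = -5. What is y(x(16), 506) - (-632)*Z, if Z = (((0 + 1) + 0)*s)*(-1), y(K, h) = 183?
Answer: 3343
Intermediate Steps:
Z = 5 (Z = (((0 + 1) + 0)*(-5))*(-1) = ((1 + 0)*(-5))*(-1) = (1*(-5))*(-1) = -5*(-1) = 5)
y(x(16), 506) - (-632)*Z = 183 - (-632)*5 = 183 - 1*(-3160) = 183 + 3160 = 3343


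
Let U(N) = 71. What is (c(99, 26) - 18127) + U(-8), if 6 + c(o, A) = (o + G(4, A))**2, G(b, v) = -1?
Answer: -8458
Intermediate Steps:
c(o, A) = -6 + (-1 + o)**2 (c(o, A) = -6 + (o - 1)**2 = -6 + (-1 + o)**2)
(c(99, 26) - 18127) + U(-8) = ((-6 + (-1 + 99)**2) - 18127) + 71 = ((-6 + 98**2) - 18127) + 71 = ((-6 + 9604) - 18127) + 71 = (9598 - 18127) + 71 = -8529 + 71 = -8458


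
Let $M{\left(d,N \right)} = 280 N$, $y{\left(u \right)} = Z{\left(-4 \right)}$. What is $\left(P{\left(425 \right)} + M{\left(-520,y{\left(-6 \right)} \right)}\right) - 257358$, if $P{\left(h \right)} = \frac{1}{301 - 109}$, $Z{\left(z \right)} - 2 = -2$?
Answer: $- \frac{49412735}{192} \approx -2.5736 \cdot 10^{5}$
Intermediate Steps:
$Z{\left(z \right)} = 0$ ($Z{\left(z \right)} = 2 - 2 = 0$)
$y{\left(u \right)} = 0$
$P{\left(h \right)} = \frac{1}{192}$
$\left(P{\left(425 \right)} + M{\left(-520,y{\left(-6 \right)} \right)}\right) - 257358 = \left(\frac{1}{192} + 280 \cdot 0\right) - 257358 = \left(\frac{1}{192} + 0\right) - 257358 = \frac{1}{192} - 257358 = - \frac{49412735}{192}$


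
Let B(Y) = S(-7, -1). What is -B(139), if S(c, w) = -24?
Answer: 24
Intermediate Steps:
B(Y) = -24
-B(139) = -1*(-24) = 24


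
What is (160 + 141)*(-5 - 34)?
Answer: -11739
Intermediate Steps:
(160 + 141)*(-5 - 34) = 301*(-39) = -11739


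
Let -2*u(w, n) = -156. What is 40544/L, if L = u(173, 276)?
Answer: 20272/39 ≈ 519.79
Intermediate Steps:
u(w, n) = 78 (u(w, n) = -½*(-156) = 78)
L = 78
40544/L = 40544/78 = 40544*(1/78) = 20272/39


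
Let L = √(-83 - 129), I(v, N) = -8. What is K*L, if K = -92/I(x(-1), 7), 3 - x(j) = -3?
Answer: 23*I*√53 ≈ 167.44*I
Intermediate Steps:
x(j) = 6 (x(j) = 3 - 1*(-3) = 3 + 3 = 6)
K = 23/2 (K = -92/(-8) = -92*(-⅛) = 23/2 ≈ 11.500)
L = 2*I*√53 (L = √(-212) = 2*I*√53 ≈ 14.56*I)
K*L = 23*(2*I*√53)/2 = 23*I*√53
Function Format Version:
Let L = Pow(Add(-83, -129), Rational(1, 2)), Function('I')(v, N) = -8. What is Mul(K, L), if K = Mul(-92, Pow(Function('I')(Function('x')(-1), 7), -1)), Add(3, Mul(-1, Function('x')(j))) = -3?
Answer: Mul(23, I, Pow(53, Rational(1, 2))) ≈ Mul(167.44, I)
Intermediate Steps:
Function('x')(j) = 6 (Function('x')(j) = Add(3, Mul(-1, -3)) = Add(3, 3) = 6)
K = Rational(23, 2) (K = Mul(-92, Pow(-8, -1)) = Mul(-92, Rational(-1, 8)) = Rational(23, 2) ≈ 11.500)
L = Mul(2, I, Pow(53, Rational(1, 2))) (L = Pow(-212, Rational(1, 2)) = Mul(2, I, Pow(53, Rational(1, 2))) ≈ Mul(14.560, I))
Mul(K, L) = Mul(Rational(23, 2), Mul(2, I, Pow(53, Rational(1, 2)))) = Mul(23, I, Pow(53, Rational(1, 2)))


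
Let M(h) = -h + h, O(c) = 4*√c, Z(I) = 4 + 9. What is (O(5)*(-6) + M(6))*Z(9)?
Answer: -312*√5 ≈ -697.65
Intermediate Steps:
Z(I) = 13
M(h) = 0
(O(5)*(-6) + M(6))*Z(9) = ((4*√5)*(-6) + 0)*13 = (-24*√5 + 0)*13 = -24*√5*13 = -312*√5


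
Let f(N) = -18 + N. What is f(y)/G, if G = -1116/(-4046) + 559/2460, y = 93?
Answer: 373243500/2503537 ≈ 149.09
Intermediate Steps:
G = 2503537/4976580 (G = -1116*(-1/4046) + 559*(1/2460) = 558/2023 + 559/2460 = 2503537/4976580 ≈ 0.50306)
f(y)/G = (-18 + 93)/(2503537/4976580) = 75*(4976580/2503537) = 373243500/2503537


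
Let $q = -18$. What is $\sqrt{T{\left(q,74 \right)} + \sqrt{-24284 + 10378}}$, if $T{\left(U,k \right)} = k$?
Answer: $\sqrt{74 + i \sqrt{13906}} \approx 10.325 + 5.7105 i$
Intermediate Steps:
$\sqrt{T{\left(q,74 \right)} + \sqrt{-24284 + 10378}} = \sqrt{74 + \sqrt{-24284 + 10378}} = \sqrt{74 + \sqrt{-13906}} = \sqrt{74 + i \sqrt{13906}}$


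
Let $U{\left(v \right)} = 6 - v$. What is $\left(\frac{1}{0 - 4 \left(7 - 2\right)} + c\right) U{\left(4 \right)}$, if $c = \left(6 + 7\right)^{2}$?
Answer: $\frac{3379}{10} \approx 337.9$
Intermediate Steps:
$c = 169$ ($c = 13^{2} = 169$)
$\left(\frac{1}{0 - 4 \left(7 - 2\right)} + c\right) U{\left(4 \right)} = \left(\frac{1}{0 - 4 \left(7 - 2\right)} + 169\right) \left(6 - 4\right) = \left(\frac{1}{0 - 20} + 169\right) \left(6 - 4\right) = \left(\frac{1}{0 - 20} + 169\right) 2 = \left(\frac{1}{-20} + 169\right) 2 = \left(- \frac{1}{20} + 169\right) 2 = \frac{3379}{20} \cdot 2 = \frac{3379}{10}$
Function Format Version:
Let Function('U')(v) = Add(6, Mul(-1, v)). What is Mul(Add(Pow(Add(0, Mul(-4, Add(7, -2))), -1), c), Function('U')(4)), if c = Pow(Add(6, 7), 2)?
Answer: Rational(3379, 10) ≈ 337.90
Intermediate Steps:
c = 169 (c = Pow(13, 2) = 169)
Mul(Add(Pow(Add(0, Mul(-4, Add(7, -2))), -1), c), Function('U')(4)) = Mul(Add(Pow(Add(0, Mul(-4, Add(7, -2))), -1), 169), Add(6, Mul(-1, 4))) = Mul(Add(Pow(Add(0, Mul(-4, 5)), -1), 169), Add(6, -4)) = Mul(Add(Pow(Add(0, -20), -1), 169), 2) = Mul(Add(Pow(-20, -1), 169), 2) = Mul(Add(Rational(-1, 20), 169), 2) = Mul(Rational(3379, 20), 2) = Rational(3379, 10)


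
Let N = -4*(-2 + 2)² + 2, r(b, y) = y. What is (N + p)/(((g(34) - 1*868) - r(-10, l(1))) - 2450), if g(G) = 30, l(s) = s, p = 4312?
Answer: -4314/3289 ≈ -1.3116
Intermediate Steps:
N = 2 (N = -4*0² + 2 = -4*0 + 2 = 0 + 2 = 2)
(N + p)/(((g(34) - 1*868) - r(-10, l(1))) - 2450) = (2 + 4312)/(((30 - 1*868) - 1*1) - 2450) = 4314/(((30 - 868) - 1) - 2450) = 4314/((-838 - 1) - 2450) = 4314/(-839 - 2450) = 4314/(-3289) = 4314*(-1/3289) = -4314/3289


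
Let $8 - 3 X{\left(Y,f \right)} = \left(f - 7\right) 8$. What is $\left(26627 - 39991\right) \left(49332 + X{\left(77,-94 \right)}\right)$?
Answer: $-662907856$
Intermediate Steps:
$X{\left(Y,f \right)} = \frac{64}{3} - \frac{8 f}{3}$ ($X{\left(Y,f \right)} = \frac{8}{3} - \frac{\left(f - 7\right) 8}{3} = \frac{8}{3} - \frac{\left(-7 + f\right) 8}{3} = \frac{8}{3} - \frac{-56 + 8 f}{3} = \frac{8}{3} - \left(- \frac{56}{3} + \frac{8 f}{3}\right) = \frac{64}{3} - \frac{8 f}{3}$)
$\left(26627 - 39991\right) \left(49332 + X{\left(77,-94 \right)}\right) = \left(26627 - 39991\right) \left(49332 + \left(\frac{64}{3} - - \frac{752}{3}\right)\right) = - 13364 \left(49332 + \left(\frac{64}{3} + \frac{752}{3}\right)\right) = - 13364 \left(49332 + 272\right) = \left(-13364\right) 49604 = -662907856$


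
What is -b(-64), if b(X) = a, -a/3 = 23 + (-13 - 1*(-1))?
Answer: 33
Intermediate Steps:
a = -33 (a = -3*(23 + (-13 - 1*(-1))) = -3*(23 + (-13 + 1)) = -3*(23 - 12) = -3*11 = -33)
b(X) = -33
-b(-64) = -1*(-33) = 33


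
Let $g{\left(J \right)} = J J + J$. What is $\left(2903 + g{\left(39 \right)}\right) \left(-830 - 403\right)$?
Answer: $-5502879$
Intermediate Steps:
$g{\left(J \right)} = J + J^{2}$ ($g{\left(J \right)} = J^{2} + J = J + J^{2}$)
$\left(2903 + g{\left(39 \right)}\right) \left(-830 - 403\right) = \left(2903 + 39 \left(1 + 39\right)\right) \left(-830 - 403\right) = \left(2903 + 39 \cdot 40\right) \left(-1233\right) = \left(2903 + 1560\right) \left(-1233\right) = 4463 \left(-1233\right) = -5502879$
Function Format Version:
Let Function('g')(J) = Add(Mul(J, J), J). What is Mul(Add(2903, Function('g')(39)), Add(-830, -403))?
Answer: -5502879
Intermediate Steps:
Function('g')(J) = Add(J, Pow(J, 2)) (Function('g')(J) = Add(Pow(J, 2), J) = Add(J, Pow(J, 2)))
Mul(Add(2903, Function('g')(39)), Add(-830, -403)) = Mul(Add(2903, Mul(39, Add(1, 39))), Add(-830, -403)) = Mul(Add(2903, Mul(39, 40)), -1233) = Mul(Add(2903, 1560), -1233) = Mul(4463, -1233) = -5502879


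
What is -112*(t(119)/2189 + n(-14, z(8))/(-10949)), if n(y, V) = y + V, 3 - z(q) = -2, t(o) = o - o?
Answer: -1008/10949 ≈ -0.092063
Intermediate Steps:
t(o) = 0
z(q) = 5 (z(q) = 3 - 1*(-2) = 3 + 2 = 5)
n(y, V) = V + y
-112*(t(119)/2189 + n(-14, z(8))/(-10949)) = -112*(0/2189 + (5 - 14)/(-10949)) = -112*(0*(1/2189) - 9*(-1/10949)) = -112*(0 + 9/10949) = -112*9/10949 = -1008/10949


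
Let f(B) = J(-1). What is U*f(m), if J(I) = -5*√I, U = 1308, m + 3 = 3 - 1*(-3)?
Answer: -6540*I ≈ -6540.0*I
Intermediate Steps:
m = 3 (m = -3 + (3 - 1*(-3)) = -3 + (3 + 3) = -3 + 6 = 3)
f(B) = -5*I
U*f(m) = 1308*(-5*I) = -6540*I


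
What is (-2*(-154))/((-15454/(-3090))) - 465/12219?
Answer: 1936980095/31472071 ≈ 61.546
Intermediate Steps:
(-2*(-154))/((-15454/(-3090))) - 465/12219 = 308/((-15454*(-1/3090))) - 465*1/12219 = 308/(7727/1545) - 155/4073 = 308*(1545/7727) - 155/4073 = 475860/7727 - 155/4073 = 1936980095/31472071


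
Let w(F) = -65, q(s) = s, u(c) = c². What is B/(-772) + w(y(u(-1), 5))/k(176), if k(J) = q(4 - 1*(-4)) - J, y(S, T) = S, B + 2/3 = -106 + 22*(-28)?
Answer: 14299/10808 ≈ 1.3230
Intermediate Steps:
B = -2168/3 (B = -⅔ + (-106 + 22*(-28)) = -⅔ + (-106 - 616) = -⅔ - 722 = -2168/3 ≈ -722.67)
k(J) = 8 - J (k(J) = (4 - 1*(-4)) - J = (4 + 4) - J = 8 - J)
B/(-772) + w(y(u(-1), 5))/k(176) = -2168/3/(-772) - 65/(8 - 1*176) = -2168/3*(-1/772) - 65/(8 - 176) = 542/579 - 65/(-168) = 542/579 - 65*(-1/168) = 542/579 + 65/168 = 14299/10808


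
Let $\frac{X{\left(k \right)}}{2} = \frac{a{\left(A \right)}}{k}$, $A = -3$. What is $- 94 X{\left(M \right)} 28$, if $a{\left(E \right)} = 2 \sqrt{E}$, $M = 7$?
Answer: $- 1504 i \sqrt{3} \approx - 2605.0 i$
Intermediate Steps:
$X{\left(k \right)} = \frac{4 i \sqrt{3}}{k}$ ($X{\left(k \right)} = 2 \frac{2 \sqrt{-3}}{k} = 2 \frac{2 i \sqrt{3}}{k} = \frac{4 i \sqrt{3}}{k}$)
$- 94 X{\left(M \right)} 28 = - 94 \frac{4 i \sqrt{3}}{7} \cdot 28 = - \frac{376 i \sqrt{3}}{7} \cdot 28 = - 1504 i \sqrt{3}$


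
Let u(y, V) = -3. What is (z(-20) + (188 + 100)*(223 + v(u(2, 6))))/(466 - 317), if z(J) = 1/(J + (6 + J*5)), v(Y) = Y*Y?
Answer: 7617023/16986 ≈ 448.43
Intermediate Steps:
v(Y) = Y**2
z(J) = 1/(6 + 6*J) (z(J) = 1/(J + (6 + 5*J)) = 1/(6 + 6*J))
(z(-20) + (188 + 100)*(223 + v(u(2, 6))))/(466 - 317) = (1/(6*(1 - 20)) + (188 + 100)*(223 + (-3)**2))/(466 - 317) = ((1/6)/(-19) + 288*(223 + 9))/149 = ((1/6)*(-1/19) + 288*232)*(1/149) = (-1/114 + 66816)*(1/149) = (7617023/114)*(1/149) = 7617023/16986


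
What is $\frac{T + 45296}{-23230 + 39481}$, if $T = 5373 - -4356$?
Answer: $\frac{55025}{16251} \approx 3.3859$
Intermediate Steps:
$T = 9729$ ($T = 5373 + 4356 = 9729$)
$\frac{T + 45296}{-23230 + 39481} = \frac{9729 + 45296}{-23230 + 39481} = \frac{55025}{16251}$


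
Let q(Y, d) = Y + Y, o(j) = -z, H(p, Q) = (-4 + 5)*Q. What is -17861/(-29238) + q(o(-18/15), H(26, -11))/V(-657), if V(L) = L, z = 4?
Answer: 3989527/6403122 ≈ 0.62306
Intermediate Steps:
H(p, Q) = Q (H(p, Q) = 1*Q = Q)
o(j) = -4 (o(j) = -1*4 = -4)
q(Y, d) = 2*Y
-17861/(-29238) + q(o(-18/15), H(26, -11))/V(-657) = -17861/(-29238) + (2*(-4))/(-657) = -17861*(-1/29238) - 8*(-1/657) = 17861/29238 + 8/657 = 3989527/6403122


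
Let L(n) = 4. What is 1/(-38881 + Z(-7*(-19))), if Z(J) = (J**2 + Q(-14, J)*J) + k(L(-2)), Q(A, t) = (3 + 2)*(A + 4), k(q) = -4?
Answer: -1/27846 ≈ -3.5912e-5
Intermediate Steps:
Q(A, t) = 20 + 5*A (Q(A, t) = 5*(4 + A) = 20 + 5*A)
Z(J) = -4 + J**2 - 50*J (Z(J) = (J**2 + (20 + 5*(-14))*J) - 4 = (J**2 + (20 - 70)*J) - 4 = (J**2 - 50*J) - 4 = -4 + J**2 - 50*J)
1/(-38881 + Z(-7*(-19))) = 1/(-38881 + (-4 + (-7*(-19))**2 - (-350)*(-19))) = 1/(-38881 + (-4 + 133**2 - 50*133)) = 1/(-38881 + (-4 + 17689 - 6650)) = 1/(-38881 + 11035) = 1/(-27846) = -1/27846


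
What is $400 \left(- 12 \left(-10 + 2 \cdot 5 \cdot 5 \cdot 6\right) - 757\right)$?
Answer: $-1694800$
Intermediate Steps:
$400 \left(- 12 \left(-10 + 2 \cdot 5 \cdot 5 \cdot 6\right) - 757\right) = 400 \left(- 12 \left(-10 + 10 \cdot 5 \cdot 6\right) - 757\right) = 400 \left(- 12 \left(-10 + 50 \cdot 6\right) - 757\right) = 400 \left(- 12 \left(-10 + 300\right) - 757\right) = 400 \left(\left(-12\right) 290 - 757\right) = 400 \left(-3480 - 757\right) = 400 \left(-4237\right) = -1694800$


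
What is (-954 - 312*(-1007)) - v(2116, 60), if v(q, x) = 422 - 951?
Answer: 313759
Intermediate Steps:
v(q, x) = -529
(-954 - 312*(-1007)) - v(2116, 60) = (-954 - 312*(-1007)) - 1*(-529) = (-954 + 314184) + 529 = 313230 + 529 = 313759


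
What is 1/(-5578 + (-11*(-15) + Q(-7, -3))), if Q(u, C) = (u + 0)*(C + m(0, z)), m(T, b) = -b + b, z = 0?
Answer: -1/5392 ≈ -0.00018546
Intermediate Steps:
m(T, b) = 0
Q(u, C) = C*u (Q(u, C) = (u + 0)*(C + 0) = u*C = C*u)
1/(-5578 + (-11*(-15) + Q(-7, -3))) = 1/(-5578 + (-11*(-15) - 3*(-7))) = 1/(-5578 + (165 + 21)) = 1/(-5578 + 186) = 1/(-5392) = -1/5392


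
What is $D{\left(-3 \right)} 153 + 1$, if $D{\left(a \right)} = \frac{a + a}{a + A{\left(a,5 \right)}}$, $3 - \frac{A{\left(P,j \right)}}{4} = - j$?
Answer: $- \frac{889}{29} \approx -30.655$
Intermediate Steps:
$A{\left(P,j \right)} = 12 + 4 j$ ($A{\left(P,j \right)} = 12 - 4 \left(- j\right) = 12 + 4 j$)
$D{\left(a \right)} = \frac{2 a}{32 + a}$ ($D{\left(a \right)} = \frac{a + a}{a + \left(12 + 4 \cdot 5\right)} = \frac{2 a}{a + \left(12 + 20\right)} = \frac{2 a}{a + 32} = \frac{2 a}{32 + a}$)
$D{\left(-3 \right)} 153 + 1 = 2 \left(-3\right) \frac{1}{32 - 3} \cdot 153 + 1 = 2 \left(-3\right) \frac{1}{29} \cdot 153 + 1 = \left(- \frac{6}{29}\right) 153 + 1 = - \frac{918}{29} + 1 = - \frac{889}{29}$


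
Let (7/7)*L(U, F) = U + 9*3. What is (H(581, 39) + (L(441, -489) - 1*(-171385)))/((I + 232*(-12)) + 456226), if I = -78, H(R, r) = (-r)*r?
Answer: 42583/113341 ≈ 0.37571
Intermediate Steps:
H(R, r) = -r²
L(U, F) = 27 + U (L(U, F) = U + 9*3 = U + 27 = 27 + U)
(H(581, 39) + (L(441, -489) - 1*(-171385)))/((I + 232*(-12)) + 456226) = (-1*39² + ((27 + 441) - 1*(-171385)))/((-78 + 232*(-12)) + 456226) = (-1*1521 + (468 + 171385))/((-78 - 2784) + 456226) = (-1521 + 171853)/(-2862 + 456226) = 170332/453364 = 170332*(1/453364) = 42583/113341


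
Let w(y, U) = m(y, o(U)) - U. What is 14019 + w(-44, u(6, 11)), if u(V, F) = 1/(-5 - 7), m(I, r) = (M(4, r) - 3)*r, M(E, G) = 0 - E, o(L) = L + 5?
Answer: 41954/3 ≈ 13985.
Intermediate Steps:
o(L) = 5 + L
M(E, G) = -E
m(I, r) = -7*r (m(I, r) = (-1*4 - 3)*r = (-4 - 3)*r = -7*r)
u(V, F) = -1/12 (u(V, F) = 1/(-12) = -1/12)
w(y, U) = -35 - 8*U (w(y, U) = -7*(5 + U) - U = (-35 - 7*U) - U = -35 - 8*U)
14019 + w(-44, u(6, 11)) = 14019 + (-35 - 8*(-1/12)) = 14019 + (-35 + ⅔) = 14019 - 103/3 = 41954/3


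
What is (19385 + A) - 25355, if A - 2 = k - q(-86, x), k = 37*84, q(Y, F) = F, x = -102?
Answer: -2758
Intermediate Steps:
k = 3108
A = 3212 (A = 2 + (3108 - 1*(-102)) = 2 + (3108 + 102) = 2 + 3210 = 3212)
(19385 + A) - 25355 = (19385 + 3212) - 25355 = 22597 - 25355 = -2758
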